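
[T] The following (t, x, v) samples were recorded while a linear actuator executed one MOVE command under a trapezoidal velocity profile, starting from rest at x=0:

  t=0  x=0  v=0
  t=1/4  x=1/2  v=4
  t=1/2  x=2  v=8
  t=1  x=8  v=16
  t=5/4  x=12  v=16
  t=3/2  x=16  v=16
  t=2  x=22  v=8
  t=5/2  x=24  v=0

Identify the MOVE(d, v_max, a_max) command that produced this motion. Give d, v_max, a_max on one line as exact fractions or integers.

final state: t=5/2, x=24, v=0 → d = 24
a_max = (4−0)/(1/4−0) = 16
max v = 16 over t∈[1,3/2] → v_max = 16
check: 16·(1+1/2) = 24 ✓

d=24 v_max=16 a_max=16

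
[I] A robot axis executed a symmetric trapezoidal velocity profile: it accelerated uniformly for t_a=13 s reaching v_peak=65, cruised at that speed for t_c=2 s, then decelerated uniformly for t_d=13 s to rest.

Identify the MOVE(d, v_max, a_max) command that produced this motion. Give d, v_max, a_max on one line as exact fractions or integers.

d=975 v_max=65 a_max=5

a_max = 65/13 = 5
d_a = ½·65·13 = 845/2; d_c = 65·2 = 130
d = 2·845/2 + 130 = 975
t_c = 2 > 0 → v_max = v_peak = 65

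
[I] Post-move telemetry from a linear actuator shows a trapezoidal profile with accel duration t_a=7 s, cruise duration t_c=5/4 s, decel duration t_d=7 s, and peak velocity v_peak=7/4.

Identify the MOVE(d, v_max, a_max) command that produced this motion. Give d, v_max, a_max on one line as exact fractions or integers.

a_max = (7/4)/7 = 1/4
d_a = ½·7/4·7 = 49/8; d_c = 7/4·5/4 = 35/16
d = 2·49/8 + 35/16 = 231/16
t_c = 5/4 > 0 ⇒ limit active, v_max = 7/4

d=231/16 v_max=7/4 a_max=1/4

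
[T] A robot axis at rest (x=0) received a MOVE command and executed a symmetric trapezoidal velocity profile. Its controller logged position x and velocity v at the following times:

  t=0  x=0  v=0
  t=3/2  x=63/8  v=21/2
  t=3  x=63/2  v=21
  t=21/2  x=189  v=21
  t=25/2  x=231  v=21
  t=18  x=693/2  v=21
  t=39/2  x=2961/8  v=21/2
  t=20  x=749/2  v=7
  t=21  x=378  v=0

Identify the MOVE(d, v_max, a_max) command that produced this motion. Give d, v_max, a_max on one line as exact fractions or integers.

d=378 v_max=21 a_max=7

final state: t=21, x=378, v=0 → d = 378
a_max = (21/2−0)/(3/2−0) = 7
max v = 21 over t∈[3,18] → v_max = 21
check: 21·(3+15) = 378 ✓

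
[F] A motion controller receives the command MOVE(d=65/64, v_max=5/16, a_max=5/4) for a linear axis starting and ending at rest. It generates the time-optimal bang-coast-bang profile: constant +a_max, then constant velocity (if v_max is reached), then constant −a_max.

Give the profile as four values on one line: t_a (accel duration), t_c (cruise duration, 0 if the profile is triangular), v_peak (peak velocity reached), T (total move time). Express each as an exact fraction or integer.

vₘ²/aₘ = (5/16)²/(5/4) = 5/64
65/64 ≥ 5/64 ⇒ cruise phase
t_a = (5/16)/(5/4) = 1/4; v_peak = 5/16
d_cruise = 65/64 − 5/64 = 15/16; t_c = (15/16)/(5/16) = 3
T = 2·1/4 + 3 = 7/2

t_a=1/4 t_c=3 v_peak=5/16 T=7/2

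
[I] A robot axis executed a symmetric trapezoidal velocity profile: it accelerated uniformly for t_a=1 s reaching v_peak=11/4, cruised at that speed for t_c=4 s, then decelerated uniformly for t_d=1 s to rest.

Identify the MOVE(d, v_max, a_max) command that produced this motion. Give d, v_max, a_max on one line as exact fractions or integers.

d=55/4 v_max=11/4 a_max=11/4

a_max = (11/4)/1 = 11/4
d_a = ½·11/4·1 = 11/8; d_c = 11/4·4 = 11
d = 2·11/8 + 11 = 55/4
t_c = 4 > 0 → v_max = v_peak = 11/4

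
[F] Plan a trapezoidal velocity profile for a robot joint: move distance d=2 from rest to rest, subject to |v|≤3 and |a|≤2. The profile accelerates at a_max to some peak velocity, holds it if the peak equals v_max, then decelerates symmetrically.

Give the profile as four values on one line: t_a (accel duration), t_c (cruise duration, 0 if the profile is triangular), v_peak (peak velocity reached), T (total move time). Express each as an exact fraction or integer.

t_a=1 t_c=0 v_peak=2 T=2

vₘ²/aₘ = 3²/2 = 9/2
2 < 9/2 so t_c = 0
v_peak = √(2·2) = √4 = 2
t_a = 2/2 = 1; t_c = 0
T = 2·1 = 2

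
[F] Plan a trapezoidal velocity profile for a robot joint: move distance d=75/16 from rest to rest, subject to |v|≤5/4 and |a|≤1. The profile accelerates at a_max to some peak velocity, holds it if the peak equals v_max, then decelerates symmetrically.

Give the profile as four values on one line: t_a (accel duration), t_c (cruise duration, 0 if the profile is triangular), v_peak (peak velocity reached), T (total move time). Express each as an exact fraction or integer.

t_a=5/4 t_c=5/2 v_peak=5/4 T=5

vₘ²/aₘ = (5/4)²/1 = 25/16
75/16 ≥ 25/16 → trapezoidal
t_a = (5/4)/1 = 5/4; v_peak = 5/4
d_cruise = 75/16 − 25/16 = 25/8; t_c = (25/8)/(5/4) = 5/2
T = 2·5/4 + 5/2 = 5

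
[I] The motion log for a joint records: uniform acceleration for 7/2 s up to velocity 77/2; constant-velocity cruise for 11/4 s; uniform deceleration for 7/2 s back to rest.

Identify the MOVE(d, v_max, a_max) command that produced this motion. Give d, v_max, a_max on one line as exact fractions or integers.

d=1925/8 v_max=77/2 a_max=11

a_max = (77/2)/(7/2) = 11
d_a = ½·77/2·7/2 = 539/8; d_c = 77/2·11/4 = 847/8
d = 2·539/8 + 847/8 = 1925/8
t_c = 11/4 > 0 ⇒ limit active, v_max = 77/2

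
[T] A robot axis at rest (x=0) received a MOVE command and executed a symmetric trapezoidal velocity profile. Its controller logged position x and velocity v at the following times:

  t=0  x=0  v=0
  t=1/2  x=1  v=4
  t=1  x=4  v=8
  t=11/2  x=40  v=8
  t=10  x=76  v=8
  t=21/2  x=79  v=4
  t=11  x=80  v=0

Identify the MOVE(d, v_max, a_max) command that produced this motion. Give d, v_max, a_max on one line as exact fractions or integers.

d=80 v_max=8 a_max=8

final state: t=11, x=80, v=0 → d = 80
a_max = (4−0)/(1/2−0) = 8
max v = 8 over t∈[1,10] → v_max = 8
check: 8·(1+9) = 80 ✓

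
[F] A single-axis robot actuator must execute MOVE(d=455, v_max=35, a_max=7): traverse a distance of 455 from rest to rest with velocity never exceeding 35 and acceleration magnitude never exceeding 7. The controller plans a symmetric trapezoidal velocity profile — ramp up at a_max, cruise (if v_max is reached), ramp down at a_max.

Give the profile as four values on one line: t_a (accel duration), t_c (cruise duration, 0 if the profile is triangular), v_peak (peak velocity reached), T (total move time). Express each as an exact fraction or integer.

v_max²/a_max = 35²/7 = 175
455 ≥ 175 → trapezoidal
t_a = 35/7 = 5; v_peak = 35
d_cruise = 455 − 175 = 280; t_c = 280/35 = 8
T = 2·5 + 8 = 18

t_a=5 t_c=8 v_peak=35 T=18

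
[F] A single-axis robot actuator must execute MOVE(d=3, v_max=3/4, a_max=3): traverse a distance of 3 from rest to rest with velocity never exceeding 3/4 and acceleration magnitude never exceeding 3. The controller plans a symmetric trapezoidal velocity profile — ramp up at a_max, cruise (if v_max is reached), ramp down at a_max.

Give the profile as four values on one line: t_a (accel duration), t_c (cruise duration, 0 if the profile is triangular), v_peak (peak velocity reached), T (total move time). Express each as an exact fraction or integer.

t_a=1/4 t_c=15/4 v_peak=3/4 T=17/4

(v_max)²/a_max = (3/4)²/3 = 3/16
3 ≥ 3/16 so v_max reached
t_a = (3/4)/3 = 1/4; v_peak = 3/4
d_cruise = 3 − 3/16 = 45/16; t_c = (45/16)/(3/4) = 15/4
T = 2·1/4 + 15/4 = 17/4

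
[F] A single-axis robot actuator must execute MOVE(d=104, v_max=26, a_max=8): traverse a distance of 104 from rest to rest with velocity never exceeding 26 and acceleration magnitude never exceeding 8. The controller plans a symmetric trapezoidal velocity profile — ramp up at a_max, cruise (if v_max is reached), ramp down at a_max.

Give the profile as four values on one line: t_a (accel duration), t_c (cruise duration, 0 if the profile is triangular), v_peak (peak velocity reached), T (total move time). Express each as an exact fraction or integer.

t_a=13/4 t_c=3/4 v_peak=26 T=29/4

(v_max)²/a_max = 26²/8 = 169/2
104 ≥ 169/2 ⇒ cruise phase
t_a = 26/8 = 13/4; v_peak = 26
d_cruise = 104 − 169/2 = 39/2; t_c = (39/2)/26 = 3/4
T = 2·13/4 + 3/4 = 29/4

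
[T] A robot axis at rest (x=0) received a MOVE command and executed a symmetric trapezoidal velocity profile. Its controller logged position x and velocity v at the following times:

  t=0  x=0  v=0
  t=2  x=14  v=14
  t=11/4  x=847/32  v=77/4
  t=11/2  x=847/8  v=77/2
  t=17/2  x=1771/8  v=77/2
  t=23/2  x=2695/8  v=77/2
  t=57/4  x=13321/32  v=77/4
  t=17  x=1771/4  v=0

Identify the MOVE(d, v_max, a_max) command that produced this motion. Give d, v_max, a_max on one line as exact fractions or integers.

final state: t=17, x=1771/4, v=0 → d = 1771/4
a_max = (14−0)/(2−0) = 7
max v = 77/2 over t∈[11/2,23/2] → v_max = 77/2
check: 77/2·(11/2+6) = 1771/4 ✓

d=1771/4 v_max=77/2 a_max=7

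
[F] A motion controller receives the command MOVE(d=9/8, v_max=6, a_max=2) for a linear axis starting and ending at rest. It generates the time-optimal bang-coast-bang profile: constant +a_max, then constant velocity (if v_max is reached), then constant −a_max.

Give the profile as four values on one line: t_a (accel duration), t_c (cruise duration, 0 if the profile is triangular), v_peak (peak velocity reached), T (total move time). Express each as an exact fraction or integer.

t_a=3/4 t_c=0 v_peak=3/2 T=3/2

(v_max)²/a_max = 6²/2 = 18
9/8 < 18 → triangular
v_peak = √(9/8·2) = √(9/4) = 3/2
t_a = (3/2)/2 = 3/4; t_c = 0
T = 2·3/4 = 3/2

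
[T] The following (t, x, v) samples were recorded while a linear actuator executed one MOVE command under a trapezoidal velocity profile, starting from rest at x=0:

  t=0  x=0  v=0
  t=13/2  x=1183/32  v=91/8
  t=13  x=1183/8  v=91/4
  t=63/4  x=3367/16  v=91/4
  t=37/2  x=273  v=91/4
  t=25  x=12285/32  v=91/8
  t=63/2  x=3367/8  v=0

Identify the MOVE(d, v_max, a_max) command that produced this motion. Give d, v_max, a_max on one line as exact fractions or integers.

final state: t=63/2, x=3367/8, v=0 → d = 3367/8
a_max = (91/8−0)/(13/2−0) = 7/4
max v = 91/4 over t∈[13,37/2] → v_max = 91/4
check: 91/4·(13+11/2) = 3367/8 ✓

d=3367/8 v_max=91/4 a_max=7/4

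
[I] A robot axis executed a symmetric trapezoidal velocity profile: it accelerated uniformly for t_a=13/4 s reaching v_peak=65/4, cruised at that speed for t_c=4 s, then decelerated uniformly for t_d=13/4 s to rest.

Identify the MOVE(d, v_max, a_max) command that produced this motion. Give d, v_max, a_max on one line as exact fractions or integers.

d=1885/16 v_max=65/4 a_max=5

a_max = (65/4)/(13/4) = 5
d_a = ½·65/4·13/4 = 845/32; d_c = 65/4·4 = 65
d = 2·845/32 + 65 = 1885/16
t_c = 4 > 0 so v_max = 65/4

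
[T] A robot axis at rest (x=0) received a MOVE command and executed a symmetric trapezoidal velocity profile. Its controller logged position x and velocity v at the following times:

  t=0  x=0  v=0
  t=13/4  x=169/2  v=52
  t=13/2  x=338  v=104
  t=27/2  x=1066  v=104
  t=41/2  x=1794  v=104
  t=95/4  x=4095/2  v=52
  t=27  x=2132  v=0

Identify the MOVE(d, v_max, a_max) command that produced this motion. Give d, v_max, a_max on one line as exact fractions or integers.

final state: t=27, x=2132, v=0 → d = 2132
a_max = (52−0)/(13/4−0) = 16
max v = 104 over t∈[13/2,41/2] → v_max = 104
check: 104·(13/2+14) = 2132 ✓

d=2132 v_max=104 a_max=16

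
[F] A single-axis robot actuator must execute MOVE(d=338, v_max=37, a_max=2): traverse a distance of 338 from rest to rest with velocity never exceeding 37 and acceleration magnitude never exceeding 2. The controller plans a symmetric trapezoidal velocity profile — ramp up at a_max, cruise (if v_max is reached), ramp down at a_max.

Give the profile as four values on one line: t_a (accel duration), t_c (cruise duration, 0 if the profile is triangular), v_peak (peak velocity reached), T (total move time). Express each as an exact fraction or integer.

t_a=13 t_c=0 v_peak=26 T=26

v_max²/a_max = 37²/2 = 1369/2
338 < 1369/2 so t_c = 0
v_peak = √(338·2) = √676 = 26
t_a = 26/2 = 13; t_c = 0
T = 2·13 = 26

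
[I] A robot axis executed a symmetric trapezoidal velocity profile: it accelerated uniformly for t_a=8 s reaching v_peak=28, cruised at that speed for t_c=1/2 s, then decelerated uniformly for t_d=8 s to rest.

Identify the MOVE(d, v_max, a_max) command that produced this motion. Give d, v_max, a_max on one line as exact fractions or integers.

d=238 v_max=28 a_max=7/2

a_max = 28/8 = 7/2
d_a = ½·28·8 = 112; d_c = 28·1/2 = 14
d = 2·112 + 14 = 238
t_c = 1/2 > 0 ⇒ limit active, v_max = 28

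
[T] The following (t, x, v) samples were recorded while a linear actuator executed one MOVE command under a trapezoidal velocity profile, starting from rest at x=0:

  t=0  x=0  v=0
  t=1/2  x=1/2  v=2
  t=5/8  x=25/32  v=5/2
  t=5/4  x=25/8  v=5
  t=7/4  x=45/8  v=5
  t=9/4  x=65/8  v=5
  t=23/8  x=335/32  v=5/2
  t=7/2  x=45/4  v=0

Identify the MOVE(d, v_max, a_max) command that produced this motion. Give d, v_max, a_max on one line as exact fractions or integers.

final state: t=7/2, x=45/4, v=0 → d = 45/4
a_max = (2−0)/(1/2−0) = 4
max v = 5 over t∈[5/4,9/4] → v_max = 5
check: 5·(5/4+1) = 45/4 ✓

d=45/4 v_max=5 a_max=4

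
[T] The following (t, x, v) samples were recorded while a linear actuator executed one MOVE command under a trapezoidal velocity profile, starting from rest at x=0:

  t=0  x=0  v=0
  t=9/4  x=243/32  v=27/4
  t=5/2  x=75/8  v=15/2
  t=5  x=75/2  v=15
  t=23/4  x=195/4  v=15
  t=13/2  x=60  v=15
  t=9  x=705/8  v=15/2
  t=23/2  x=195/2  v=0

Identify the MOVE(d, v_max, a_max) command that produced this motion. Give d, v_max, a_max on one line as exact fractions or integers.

final state: t=23/2, x=195/2, v=0 → d = 195/2
a_max = (27/4−0)/(9/4−0) = 3
max v = 15 over t∈[5,13/2] → v_max = 15
check: 15·(5+3/2) = 195/2 ✓

d=195/2 v_max=15 a_max=3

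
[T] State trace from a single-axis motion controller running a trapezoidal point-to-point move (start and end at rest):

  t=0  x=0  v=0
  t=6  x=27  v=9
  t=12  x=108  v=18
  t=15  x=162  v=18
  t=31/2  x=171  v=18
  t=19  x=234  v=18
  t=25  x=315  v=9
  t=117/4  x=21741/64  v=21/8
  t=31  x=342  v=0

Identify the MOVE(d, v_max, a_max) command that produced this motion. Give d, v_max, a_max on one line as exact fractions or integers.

final state: t=31, x=342, v=0 → d = 342
a_max = (9−0)/(6−0) = 3/2
max v = 18 over t∈[12,19] → v_max = 18
check: 18·(12+7) = 342 ✓

d=342 v_max=18 a_max=3/2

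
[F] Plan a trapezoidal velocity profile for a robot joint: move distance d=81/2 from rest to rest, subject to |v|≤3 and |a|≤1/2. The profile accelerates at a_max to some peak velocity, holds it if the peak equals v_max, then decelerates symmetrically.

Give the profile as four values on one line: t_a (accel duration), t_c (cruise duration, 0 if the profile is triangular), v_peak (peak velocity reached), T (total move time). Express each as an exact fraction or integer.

t_a=6 t_c=15/2 v_peak=3 T=39/2

v_max²/a_max = 3²/(1/2) = 18
81/2 ≥ 18 so v_max reached
t_a = 3/(1/2) = 6; v_peak = 3
d_cruise = 81/2 − 18 = 45/2; t_c = (45/2)/3 = 15/2
T = 2·6 + 15/2 = 39/2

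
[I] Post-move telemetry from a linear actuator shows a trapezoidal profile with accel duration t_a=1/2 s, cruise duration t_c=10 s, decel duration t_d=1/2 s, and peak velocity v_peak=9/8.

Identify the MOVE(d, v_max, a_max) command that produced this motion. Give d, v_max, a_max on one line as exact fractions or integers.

d=189/16 v_max=9/8 a_max=9/4

a_max = (9/8)/(1/2) = 9/4
d_a = ½·9/8·1/2 = 9/32; d_c = 9/8·10 = 45/4
d = 2·9/32 + 45/4 = 189/16
t_c = 10 > 0 so v_max = 9/8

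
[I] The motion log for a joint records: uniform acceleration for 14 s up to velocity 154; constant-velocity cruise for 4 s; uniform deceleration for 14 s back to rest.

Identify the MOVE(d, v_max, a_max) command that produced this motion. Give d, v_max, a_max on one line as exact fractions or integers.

a_max = 154/14 = 11
d_a = ½·154·14 = 1078; d_c = 154·4 = 616
d = 2·1078 + 616 = 2772
t_c = 4 > 0 ⇒ limit active, v_max = 154

d=2772 v_max=154 a_max=11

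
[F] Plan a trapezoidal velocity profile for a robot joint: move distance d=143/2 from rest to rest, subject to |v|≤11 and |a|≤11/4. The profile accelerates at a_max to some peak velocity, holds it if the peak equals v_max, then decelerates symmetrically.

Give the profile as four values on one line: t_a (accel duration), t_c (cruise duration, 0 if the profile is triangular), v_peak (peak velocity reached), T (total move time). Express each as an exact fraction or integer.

t_a=4 t_c=5/2 v_peak=11 T=21/2

v_max²/a_max = 11²/(11/4) = 44
143/2 ≥ 44 so v_max reached
t_a = 11/(11/4) = 4; v_peak = 11
d_cruise = 143/2 − 44 = 55/2; t_c = (55/2)/11 = 5/2
T = 2·4 + 5/2 = 21/2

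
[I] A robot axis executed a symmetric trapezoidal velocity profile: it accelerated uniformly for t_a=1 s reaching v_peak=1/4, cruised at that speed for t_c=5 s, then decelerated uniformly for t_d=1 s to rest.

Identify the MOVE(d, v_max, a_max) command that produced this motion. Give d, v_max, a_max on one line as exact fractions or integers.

a_max = (1/4)/1 = 1/4
d_a = ½·1/4·1 = 1/8; d_c = 1/4·5 = 5/4
d = 2·1/8 + 5/4 = 3/2
t_c = 5 > 0 → v_max = v_peak = 1/4

d=3/2 v_max=1/4 a_max=1/4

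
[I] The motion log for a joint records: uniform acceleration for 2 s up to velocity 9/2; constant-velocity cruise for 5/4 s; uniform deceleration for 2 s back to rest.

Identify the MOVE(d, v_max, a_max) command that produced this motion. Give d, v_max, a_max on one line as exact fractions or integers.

a_max = (9/2)/2 = 9/4
d_a = ½·9/2·2 = 9/2; d_c = 9/2·5/4 = 45/8
d = 2·9/2 + 45/8 = 117/8
t_c = 5/4 > 0 → v_max = v_peak = 9/2

d=117/8 v_max=9/2 a_max=9/4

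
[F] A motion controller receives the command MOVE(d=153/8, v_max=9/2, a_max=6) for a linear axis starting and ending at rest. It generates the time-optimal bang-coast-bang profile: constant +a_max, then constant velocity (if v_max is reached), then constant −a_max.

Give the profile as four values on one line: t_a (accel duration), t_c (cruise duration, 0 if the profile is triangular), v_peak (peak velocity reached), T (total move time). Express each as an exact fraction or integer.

vₘ²/aₘ = (9/2)²/6 = 27/8
153/8 ≥ 27/8 ⇒ cruise phase
t_a = (9/2)/6 = 3/4; v_peak = 9/2
d_cruise = 153/8 − 27/8 = 63/4; t_c = (63/4)/(9/2) = 7/2
T = 2·3/4 + 7/2 = 5

t_a=3/4 t_c=7/2 v_peak=9/2 T=5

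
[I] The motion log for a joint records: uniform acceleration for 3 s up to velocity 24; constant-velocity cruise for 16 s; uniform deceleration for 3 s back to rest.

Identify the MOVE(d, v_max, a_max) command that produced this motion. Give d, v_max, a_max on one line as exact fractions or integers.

d=456 v_max=24 a_max=8

a_max = 24/3 = 8
d_a = ½·24·3 = 36; d_c = 24·16 = 384
d = 2·36 + 384 = 456
t_c = 16 > 0 → v_max = v_peak = 24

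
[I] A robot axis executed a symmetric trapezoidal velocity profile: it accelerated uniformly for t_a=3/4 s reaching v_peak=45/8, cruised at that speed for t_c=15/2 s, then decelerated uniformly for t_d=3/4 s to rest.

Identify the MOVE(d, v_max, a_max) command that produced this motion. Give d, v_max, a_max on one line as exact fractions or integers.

d=1485/32 v_max=45/8 a_max=15/2

a_max = (45/8)/(3/4) = 15/2
d_a = ½·45/8·3/4 = 135/64; d_c = 45/8·15/2 = 675/16
d = 2·135/64 + 675/16 = 1485/32
t_c = 15/2 > 0 ⇒ limit active, v_max = 45/8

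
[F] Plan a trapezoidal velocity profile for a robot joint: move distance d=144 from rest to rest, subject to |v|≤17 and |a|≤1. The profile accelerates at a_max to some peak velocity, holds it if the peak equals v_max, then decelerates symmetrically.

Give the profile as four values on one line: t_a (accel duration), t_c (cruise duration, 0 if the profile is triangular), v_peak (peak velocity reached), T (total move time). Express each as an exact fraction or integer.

v_max²/a_max = 17²/1 = 289
144 < 289 so t_c = 0
v_peak = √(144·1) = √144 = 12
t_a = 12/1 = 12; t_c = 0
T = 2·12 = 24

t_a=12 t_c=0 v_peak=12 T=24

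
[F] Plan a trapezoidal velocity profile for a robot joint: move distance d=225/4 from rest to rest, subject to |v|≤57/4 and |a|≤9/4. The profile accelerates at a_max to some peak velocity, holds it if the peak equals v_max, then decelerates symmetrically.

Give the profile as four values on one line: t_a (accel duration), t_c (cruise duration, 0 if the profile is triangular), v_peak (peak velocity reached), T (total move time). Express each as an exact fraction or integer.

v_max²/a_max = (57/4)²/(9/4) = 361/4
225/4 < 361/4 → triangular
v_peak = √(225/4·9/4) = √(2025/16) = 45/4
t_a = (45/4)/(9/4) = 5; t_c = 0
T = 2·5 = 10

t_a=5 t_c=0 v_peak=45/4 T=10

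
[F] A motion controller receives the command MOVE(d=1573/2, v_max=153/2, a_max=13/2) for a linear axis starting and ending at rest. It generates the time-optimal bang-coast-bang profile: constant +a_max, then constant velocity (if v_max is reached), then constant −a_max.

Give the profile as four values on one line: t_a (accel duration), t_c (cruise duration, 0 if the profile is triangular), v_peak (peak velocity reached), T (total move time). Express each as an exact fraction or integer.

v_max²/a_max = (153/2)²/(13/2) = 23409/26
1573/2 < 23409/26 so t_c = 0
v_peak = √(1573/2·13/2) = √(20449/4) = 143/2
t_a = (143/2)/(13/2) = 11; t_c = 0
T = 2·11 = 22

t_a=11 t_c=0 v_peak=143/2 T=22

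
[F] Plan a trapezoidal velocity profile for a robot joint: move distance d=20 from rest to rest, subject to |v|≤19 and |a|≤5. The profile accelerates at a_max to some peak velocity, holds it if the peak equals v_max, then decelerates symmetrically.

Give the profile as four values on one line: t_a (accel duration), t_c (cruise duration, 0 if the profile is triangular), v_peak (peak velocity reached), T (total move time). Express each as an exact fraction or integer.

v_max²/a_max = 19²/5 = 361/5
20 < 361/5 ⇒ no cruise
v_peak = √(20·5) = √100 = 10
t_a = 10/5 = 2; t_c = 0
T = 2·2 = 4

t_a=2 t_c=0 v_peak=10 T=4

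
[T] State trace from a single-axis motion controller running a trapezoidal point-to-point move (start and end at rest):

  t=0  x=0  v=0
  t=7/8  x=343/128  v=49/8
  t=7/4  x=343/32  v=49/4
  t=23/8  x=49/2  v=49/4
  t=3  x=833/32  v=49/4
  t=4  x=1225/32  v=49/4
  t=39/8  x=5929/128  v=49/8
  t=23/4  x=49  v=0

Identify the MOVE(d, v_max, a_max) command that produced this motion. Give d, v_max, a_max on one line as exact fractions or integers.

final state: t=23/4, x=49, v=0 → d = 49
a_max = (49/8−0)/(7/8−0) = 7
max v = 49/4 over t∈[7/4,4] → v_max = 49/4
check: 49/4·(7/4+9/4) = 49 ✓

d=49 v_max=49/4 a_max=7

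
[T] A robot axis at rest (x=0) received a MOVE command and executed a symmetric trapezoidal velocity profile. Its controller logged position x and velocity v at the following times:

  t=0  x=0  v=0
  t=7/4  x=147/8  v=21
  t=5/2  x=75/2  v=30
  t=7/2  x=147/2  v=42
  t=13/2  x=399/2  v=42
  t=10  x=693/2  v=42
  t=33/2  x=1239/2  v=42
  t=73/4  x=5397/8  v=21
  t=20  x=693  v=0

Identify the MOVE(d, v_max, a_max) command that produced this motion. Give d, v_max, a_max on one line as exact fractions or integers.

d=693 v_max=42 a_max=12

final state: t=20, x=693, v=0 → d = 693
a_max = (21−0)/(7/4−0) = 12
max v = 42 over t∈[7/2,33/2] → v_max = 42
check: 42·(7/2+13) = 693 ✓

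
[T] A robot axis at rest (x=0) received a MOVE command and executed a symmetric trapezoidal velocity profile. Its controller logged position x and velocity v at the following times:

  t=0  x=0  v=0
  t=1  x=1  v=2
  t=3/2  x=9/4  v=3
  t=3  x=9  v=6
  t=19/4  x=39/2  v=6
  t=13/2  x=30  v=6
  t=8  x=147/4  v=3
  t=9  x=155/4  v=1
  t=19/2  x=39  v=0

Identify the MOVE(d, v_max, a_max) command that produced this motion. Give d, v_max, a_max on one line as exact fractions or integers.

d=39 v_max=6 a_max=2

final state: t=19/2, x=39, v=0 → d = 39
a_max = (2−0)/(1−0) = 2
max v = 6 over t∈[3,13/2] → v_max = 6
check: 6·(3+7/2) = 39 ✓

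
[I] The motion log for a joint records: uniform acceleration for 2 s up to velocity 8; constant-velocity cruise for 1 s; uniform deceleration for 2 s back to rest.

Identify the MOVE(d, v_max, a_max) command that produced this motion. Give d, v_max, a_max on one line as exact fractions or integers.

d=24 v_max=8 a_max=4

a_max = 8/2 = 4
d_a = ½·8·2 = 8; d_c = 8·1 = 8
d = 2·8 + 8 = 24
t_c = 1 > 0 ⇒ limit active, v_max = 8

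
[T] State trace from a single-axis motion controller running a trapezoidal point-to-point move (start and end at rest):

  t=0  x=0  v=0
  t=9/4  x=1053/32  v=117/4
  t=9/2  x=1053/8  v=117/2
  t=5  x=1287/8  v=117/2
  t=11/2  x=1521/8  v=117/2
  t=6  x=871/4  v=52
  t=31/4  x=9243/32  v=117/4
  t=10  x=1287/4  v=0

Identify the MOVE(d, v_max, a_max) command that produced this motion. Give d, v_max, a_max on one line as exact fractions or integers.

d=1287/4 v_max=117/2 a_max=13

final state: t=10, x=1287/4, v=0 → d = 1287/4
a_max = (117/4−0)/(9/4−0) = 13
max v = 117/2 over t∈[9/2,11/2] → v_max = 117/2
check: 117/2·(9/2+1) = 1287/4 ✓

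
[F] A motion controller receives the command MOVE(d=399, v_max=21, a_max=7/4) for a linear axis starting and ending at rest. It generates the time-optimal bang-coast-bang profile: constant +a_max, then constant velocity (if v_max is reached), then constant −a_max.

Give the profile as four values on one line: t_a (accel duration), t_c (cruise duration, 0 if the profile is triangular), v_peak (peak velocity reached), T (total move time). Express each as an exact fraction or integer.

v_max²/a_max = 21²/(7/4) = 252
399 ≥ 252 → trapezoidal
t_a = 21/(7/4) = 12; v_peak = 21
d_cruise = 399 − 252 = 147; t_c = 147/21 = 7
T = 2·12 + 7 = 31

t_a=12 t_c=7 v_peak=21 T=31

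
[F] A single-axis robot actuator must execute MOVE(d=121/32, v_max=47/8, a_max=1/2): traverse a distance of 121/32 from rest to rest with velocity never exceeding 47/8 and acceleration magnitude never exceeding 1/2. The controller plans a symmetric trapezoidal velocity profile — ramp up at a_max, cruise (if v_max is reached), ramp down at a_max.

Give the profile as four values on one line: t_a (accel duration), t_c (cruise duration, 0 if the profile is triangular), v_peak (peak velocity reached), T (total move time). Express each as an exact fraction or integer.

t_a=11/4 t_c=0 v_peak=11/8 T=11/2

(v_max)²/a_max = (47/8)²/(1/2) = 2209/32
121/32 < 2209/32 → triangular
v_peak = √(121/32·1/2) = √(121/64) = 11/8
t_a = (11/8)/(1/2) = 11/4; t_c = 0
T = 2·11/4 = 11/2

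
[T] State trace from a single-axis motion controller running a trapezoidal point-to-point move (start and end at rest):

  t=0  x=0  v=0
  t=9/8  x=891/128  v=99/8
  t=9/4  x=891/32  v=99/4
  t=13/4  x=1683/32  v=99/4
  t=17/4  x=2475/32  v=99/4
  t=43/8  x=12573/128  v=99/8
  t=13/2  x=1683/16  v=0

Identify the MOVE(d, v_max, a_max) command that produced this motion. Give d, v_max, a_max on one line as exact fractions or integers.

final state: t=13/2, x=1683/16, v=0 → d = 1683/16
a_max = (99/8−0)/(9/8−0) = 11
max v = 99/4 over t∈[9/4,17/4] → v_max = 99/4
check: 99/4·(9/4+2) = 1683/16 ✓

d=1683/16 v_max=99/4 a_max=11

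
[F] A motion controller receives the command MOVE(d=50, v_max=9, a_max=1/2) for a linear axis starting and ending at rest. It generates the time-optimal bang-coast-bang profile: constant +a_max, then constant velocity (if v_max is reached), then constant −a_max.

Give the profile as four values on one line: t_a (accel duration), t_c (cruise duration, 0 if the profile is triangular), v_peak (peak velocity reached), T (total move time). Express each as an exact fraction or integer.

t_a=10 t_c=0 v_peak=5 T=20

vₘ²/aₘ = 9²/(1/2) = 162
50 < 162 so t_c = 0
v_peak = √(50·1/2) = √25 = 5
t_a = 5/(1/2) = 10; t_c = 0
T = 2·10 = 20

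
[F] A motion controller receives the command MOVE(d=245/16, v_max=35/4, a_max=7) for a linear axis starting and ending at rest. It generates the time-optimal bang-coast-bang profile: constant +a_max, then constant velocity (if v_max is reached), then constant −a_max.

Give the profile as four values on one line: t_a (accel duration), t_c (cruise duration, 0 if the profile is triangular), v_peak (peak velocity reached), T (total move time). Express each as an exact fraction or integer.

v_max²/a_max = (35/4)²/7 = 175/16
245/16 ≥ 175/16 ⇒ cruise phase
t_a = (35/4)/7 = 5/4; v_peak = 35/4
d_cruise = 245/16 − 175/16 = 35/8; t_c = (35/8)/(35/4) = 1/2
T = 2·5/4 + 1/2 = 3

t_a=5/4 t_c=1/2 v_peak=35/4 T=3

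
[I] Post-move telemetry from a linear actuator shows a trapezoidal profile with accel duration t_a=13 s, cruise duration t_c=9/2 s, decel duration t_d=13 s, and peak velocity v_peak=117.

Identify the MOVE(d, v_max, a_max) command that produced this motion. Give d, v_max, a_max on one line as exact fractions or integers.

a_max = 117/13 = 9
d_a = ½·117·13 = 1521/2; d_c = 117·9/2 = 1053/2
d = 2·1521/2 + 1053/2 = 4095/2
t_c = 9/2 > 0 ⇒ limit active, v_max = 117

d=4095/2 v_max=117 a_max=9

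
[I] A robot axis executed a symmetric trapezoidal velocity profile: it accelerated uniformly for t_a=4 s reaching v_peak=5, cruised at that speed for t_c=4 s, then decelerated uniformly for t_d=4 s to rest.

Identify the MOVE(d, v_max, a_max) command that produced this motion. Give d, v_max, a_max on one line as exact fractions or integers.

a_max = 5/4
d_a = ½·5·4 = 10; d_c = 5·4 = 20
d = 2·10 + 20 = 40
t_c = 4 > 0 ⇒ limit active, v_max = 5

d=40 v_max=5 a_max=5/4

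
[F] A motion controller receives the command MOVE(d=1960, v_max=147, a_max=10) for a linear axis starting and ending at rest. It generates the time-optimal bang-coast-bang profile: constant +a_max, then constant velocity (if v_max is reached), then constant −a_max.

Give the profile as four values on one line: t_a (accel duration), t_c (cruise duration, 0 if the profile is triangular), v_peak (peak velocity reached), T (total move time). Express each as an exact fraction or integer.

t_a=14 t_c=0 v_peak=140 T=28

vₘ²/aₘ = 147²/10 = 21609/10
1960 < 21609/10 → triangular
v_peak = √(1960·10) = √19600 = 140
t_a = 140/10 = 14; t_c = 0
T = 2·14 = 28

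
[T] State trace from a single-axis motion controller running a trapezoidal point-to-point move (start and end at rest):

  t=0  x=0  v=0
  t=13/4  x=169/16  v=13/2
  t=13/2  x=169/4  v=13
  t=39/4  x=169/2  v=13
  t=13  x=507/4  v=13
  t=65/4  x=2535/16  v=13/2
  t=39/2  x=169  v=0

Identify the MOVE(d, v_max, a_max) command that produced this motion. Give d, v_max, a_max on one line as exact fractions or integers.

d=169 v_max=13 a_max=2

final state: t=39/2, x=169, v=0 → d = 169
a_max = (13/2−0)/(13/4−0) = 2
max v = 13 over t∈[13/2,13] → v_max = 13
check: 13·(13/2+13/2) = 169 ✓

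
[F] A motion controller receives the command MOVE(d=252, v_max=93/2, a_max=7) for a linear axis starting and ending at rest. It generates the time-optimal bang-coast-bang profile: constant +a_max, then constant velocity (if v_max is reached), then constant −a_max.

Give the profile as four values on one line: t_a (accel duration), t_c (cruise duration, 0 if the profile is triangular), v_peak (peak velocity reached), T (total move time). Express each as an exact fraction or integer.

t_a=6 t_c=0 v_peak=42 T=12

vₘ²/aₘ = (93/2)²/7 = 8649/28
252 < 8649/28 ⇒ no cruise
v_peak = √(252·7) = √1764 = 42
t_a = 42/7 = 6; t_c = 0
T = 2·6 = 12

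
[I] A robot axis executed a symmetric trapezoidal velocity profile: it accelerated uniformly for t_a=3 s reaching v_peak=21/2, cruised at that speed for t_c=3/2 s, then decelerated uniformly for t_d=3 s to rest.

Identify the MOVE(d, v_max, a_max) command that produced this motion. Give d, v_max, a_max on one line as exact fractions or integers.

d=189/4 v_max=21/2 a_max=7/2

a_max = (21/2)/3 = 7/2
d_a = ½·21/2·3 = 63/4; d_c = 21/2·3/2 = 63/4
d = 2·63/4 + 63/4 = 189/4
t_c = 3/2 > 0 ⇒ limit active, v_max = 21/2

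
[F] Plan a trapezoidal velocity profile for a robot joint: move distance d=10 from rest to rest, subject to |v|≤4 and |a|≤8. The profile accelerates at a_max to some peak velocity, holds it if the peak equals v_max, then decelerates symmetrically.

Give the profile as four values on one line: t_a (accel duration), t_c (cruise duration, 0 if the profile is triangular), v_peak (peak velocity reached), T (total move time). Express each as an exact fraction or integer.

vₘ²/aₘ = 4²/8 = 2
10 ≥ 2 → trapezoidal
t_a = 4/8 = 1/2; v_peak = 4
d_cruise = 10 − 2 = 8; t_c = 8/4 = 2
T = 2·1/2 + 2 = 3

t_a=1/2 t_c=2 v_peak=4 T=3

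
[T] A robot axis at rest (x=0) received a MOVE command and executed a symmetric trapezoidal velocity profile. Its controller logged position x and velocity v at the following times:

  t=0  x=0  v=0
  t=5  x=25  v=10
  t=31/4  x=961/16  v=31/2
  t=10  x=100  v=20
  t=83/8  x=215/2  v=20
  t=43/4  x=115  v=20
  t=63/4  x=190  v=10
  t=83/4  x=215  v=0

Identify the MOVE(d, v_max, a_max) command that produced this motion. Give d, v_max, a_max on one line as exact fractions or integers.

final state: t=83/4, x=215, v=0 → d = 215
a_max = (10−0)/(5−0) = 2
max v = 20 over t∈[10,43/4] → v_max = 20
check: 20·(10+3/4) = 215 ✓

d=215 v_max=20 a_max=2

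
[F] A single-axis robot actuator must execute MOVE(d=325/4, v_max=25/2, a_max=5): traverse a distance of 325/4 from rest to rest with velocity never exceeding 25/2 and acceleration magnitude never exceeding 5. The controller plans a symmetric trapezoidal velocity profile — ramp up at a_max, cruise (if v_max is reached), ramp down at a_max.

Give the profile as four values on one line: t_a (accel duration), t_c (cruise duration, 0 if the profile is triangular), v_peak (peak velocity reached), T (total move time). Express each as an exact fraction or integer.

vₘ²/aₘ = (25/2)²/5 = 125/4
325/4 ≥ 125/4 → trapezoidal
t_a = (25/2)/5 = 5/2; v_peak = 25/2
d_cruise = 325/4 − 125/4 = 50; t_c = 50/(25/2) = 4
T = 2·5/2 + 4 = 9

t_a=5/2 t_c=4 v_peak=25/2 T=9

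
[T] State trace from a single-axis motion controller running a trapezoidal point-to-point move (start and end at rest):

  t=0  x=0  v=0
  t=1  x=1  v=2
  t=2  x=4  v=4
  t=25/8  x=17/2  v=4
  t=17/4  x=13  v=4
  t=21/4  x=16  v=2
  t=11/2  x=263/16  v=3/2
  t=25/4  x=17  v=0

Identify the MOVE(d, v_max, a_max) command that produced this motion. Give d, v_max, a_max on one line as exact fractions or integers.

final state: t=25/4, x=17, v=0 → d = 17
a_max = (2−0)/(1−0) = 2
max v = 4 over t∈[2,17/4] → v_max = 4
check: 4·(2+9/4) = 17 ✓

d=17 v_max=4 a_max=2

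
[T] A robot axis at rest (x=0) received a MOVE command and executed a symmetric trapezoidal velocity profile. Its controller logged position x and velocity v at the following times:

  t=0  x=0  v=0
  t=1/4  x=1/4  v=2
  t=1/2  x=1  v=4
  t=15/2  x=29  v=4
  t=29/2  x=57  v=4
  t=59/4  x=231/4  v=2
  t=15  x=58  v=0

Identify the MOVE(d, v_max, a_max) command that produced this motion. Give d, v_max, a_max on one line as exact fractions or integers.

d=58 v_max=4 a_max=8

final state: t=15, x=58, v=0 → d = 58
a_max = (2−0)/(1/4−0) = 8
max v = 4 over t∈[1/2,29/2] → v_max = 4
check: 4·(1/2+14) = 58 ✓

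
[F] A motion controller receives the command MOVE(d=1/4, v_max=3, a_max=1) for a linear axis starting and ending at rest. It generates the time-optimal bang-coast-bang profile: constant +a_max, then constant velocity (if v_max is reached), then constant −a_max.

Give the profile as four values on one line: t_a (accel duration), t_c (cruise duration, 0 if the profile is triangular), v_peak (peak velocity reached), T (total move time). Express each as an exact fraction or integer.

v_max²/a_max = 3²/1 = 9
1/4 < 9 → triangular
v_peak = √(1/4·1) = √(1/4) = 1/2
t_a = (1/2)/1 = 1/2; t_c = 0
T = 2·1/2 = 1

t_a=1/2 t_c=0 v_peak=1/2 T=1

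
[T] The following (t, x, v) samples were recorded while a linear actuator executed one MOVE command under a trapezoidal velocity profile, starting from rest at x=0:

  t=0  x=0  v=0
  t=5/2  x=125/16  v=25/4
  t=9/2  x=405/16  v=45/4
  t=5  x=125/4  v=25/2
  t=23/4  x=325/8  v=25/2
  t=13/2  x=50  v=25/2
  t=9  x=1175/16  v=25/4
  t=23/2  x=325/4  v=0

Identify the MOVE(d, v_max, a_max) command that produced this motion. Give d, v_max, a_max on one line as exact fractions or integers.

d=325/4 v_max=25/2 a_max=5/2

final state: t=23/2, x=325/4, v=0 → d = 325/4
a_max = (25/4−0)/(5/2−0) = 5/2
max v = 25/2 over t∈[5,13/2] → v_max = 25/2
check: 25/2·(5+3/2) = 325/4 ✓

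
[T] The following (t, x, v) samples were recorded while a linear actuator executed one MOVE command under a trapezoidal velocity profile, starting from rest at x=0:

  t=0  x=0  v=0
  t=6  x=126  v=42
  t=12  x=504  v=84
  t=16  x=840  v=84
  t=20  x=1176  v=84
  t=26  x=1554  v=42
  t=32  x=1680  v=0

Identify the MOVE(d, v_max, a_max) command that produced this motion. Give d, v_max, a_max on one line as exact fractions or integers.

final state: t=32, x=1680, v=0 → d = 1680
a_max = (42−0)/(6−0) = 7
max v = 84 over t∈[12,20] → v_max = 84
check: 84·(12+8) = 1680 ✓

d=1680 v_max=84 a_max=7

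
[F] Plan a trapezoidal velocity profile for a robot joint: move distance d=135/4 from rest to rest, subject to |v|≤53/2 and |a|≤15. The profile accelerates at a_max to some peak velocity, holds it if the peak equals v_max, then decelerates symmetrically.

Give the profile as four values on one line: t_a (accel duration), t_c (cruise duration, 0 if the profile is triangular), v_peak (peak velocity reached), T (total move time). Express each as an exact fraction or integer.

v_max²/a_max = (53/2)²/15 = 2809/60
135/4 < 2809/60 → triangular
v_peak = √(135/4·15) = √(2025/4) = 45/2
t_a = (45/2)/15 = 3/2; t_c = 0
T = 2·3/2 = 3

t_a=3/2 t_c=0 v_peak=45/2 T=3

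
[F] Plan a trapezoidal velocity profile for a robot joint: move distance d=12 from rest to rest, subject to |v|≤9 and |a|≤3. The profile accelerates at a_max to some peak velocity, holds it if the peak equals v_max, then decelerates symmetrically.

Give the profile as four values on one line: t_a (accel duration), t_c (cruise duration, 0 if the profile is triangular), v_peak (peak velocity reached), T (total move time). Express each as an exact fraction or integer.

vₘ²/aₘ = 9²/3 = 27
12 < 27 → triangular
v_peak = √(12·3) = √36 = 6
t_a = 6/3 = 2; t_c = 0
T = 2·2 = 4

t_a=2 t_c=0 v_peak=6 T=4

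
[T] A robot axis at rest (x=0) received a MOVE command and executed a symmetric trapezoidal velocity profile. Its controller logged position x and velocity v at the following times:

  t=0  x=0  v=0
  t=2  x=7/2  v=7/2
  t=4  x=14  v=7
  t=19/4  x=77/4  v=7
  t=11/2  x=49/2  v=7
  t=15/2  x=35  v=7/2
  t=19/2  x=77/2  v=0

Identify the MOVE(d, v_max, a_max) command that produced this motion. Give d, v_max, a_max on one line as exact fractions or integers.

d=77/2 v_max=7 a_max=7/4

final state: t=19/2, x=77/2, v=0 → d = 77/2
a_max = (7/2−0)/(2−0) = 7/4
max v = 7 over t∈[4,11/2] → v_max = 7
check: 7·(4+3/2) = 77/2 ✓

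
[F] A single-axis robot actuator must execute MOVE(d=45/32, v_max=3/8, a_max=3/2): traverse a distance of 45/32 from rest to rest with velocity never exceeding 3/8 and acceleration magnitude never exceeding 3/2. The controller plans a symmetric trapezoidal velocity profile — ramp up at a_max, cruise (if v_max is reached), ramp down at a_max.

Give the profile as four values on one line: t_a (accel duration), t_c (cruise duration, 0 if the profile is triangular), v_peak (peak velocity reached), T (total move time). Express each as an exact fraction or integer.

(v_max)²/a_max = (3/8)²/(3/2) = 3/32
45/32 ≥ 3/32 ⇒ cruise phase
t_a = (3/8)/(3/2) = 1/4; v_peak = 3/8
d_cruise = 45/32 − 3/32 = 21/16; t_c = (21/16)/(3/8) = 7/2
T = 2·1/4 + 7/2 = 4

t_a=1/4 t_c=7/2 v_peak=3/8 T=4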